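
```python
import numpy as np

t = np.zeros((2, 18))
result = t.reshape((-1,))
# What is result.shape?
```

(36,)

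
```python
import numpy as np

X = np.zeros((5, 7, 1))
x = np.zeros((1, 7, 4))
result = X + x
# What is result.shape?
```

(5, 7, 4)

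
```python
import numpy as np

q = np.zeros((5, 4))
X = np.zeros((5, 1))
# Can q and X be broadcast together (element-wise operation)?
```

Yes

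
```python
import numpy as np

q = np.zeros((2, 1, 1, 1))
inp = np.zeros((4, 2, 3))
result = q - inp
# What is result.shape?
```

(2, 4, 2, 3)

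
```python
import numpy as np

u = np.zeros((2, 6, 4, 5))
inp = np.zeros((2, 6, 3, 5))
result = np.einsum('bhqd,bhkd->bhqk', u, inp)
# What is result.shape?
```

(2, 6, 4, 3)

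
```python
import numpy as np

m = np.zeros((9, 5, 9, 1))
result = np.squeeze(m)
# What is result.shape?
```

(9, 5, 9)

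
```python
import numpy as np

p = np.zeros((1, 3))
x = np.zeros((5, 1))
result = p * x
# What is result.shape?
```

(5, 3)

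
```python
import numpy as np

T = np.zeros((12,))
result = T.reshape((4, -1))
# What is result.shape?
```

(4, 3)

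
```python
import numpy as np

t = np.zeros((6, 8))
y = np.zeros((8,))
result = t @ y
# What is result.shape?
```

(6,)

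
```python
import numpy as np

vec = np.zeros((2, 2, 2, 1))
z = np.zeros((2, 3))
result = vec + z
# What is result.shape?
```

(2, 2, 2, 3)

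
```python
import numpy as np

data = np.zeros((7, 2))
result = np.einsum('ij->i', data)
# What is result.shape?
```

(7,)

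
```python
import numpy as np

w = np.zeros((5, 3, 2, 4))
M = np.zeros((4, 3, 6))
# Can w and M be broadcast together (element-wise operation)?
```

No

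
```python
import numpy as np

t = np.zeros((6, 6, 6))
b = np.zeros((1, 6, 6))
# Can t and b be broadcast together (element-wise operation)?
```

Yes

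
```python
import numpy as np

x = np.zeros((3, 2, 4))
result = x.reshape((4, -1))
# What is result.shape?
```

(4, 6)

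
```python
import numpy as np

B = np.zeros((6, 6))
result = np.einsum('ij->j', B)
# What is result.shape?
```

(6,)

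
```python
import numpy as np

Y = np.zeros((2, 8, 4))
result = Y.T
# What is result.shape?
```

(4, 8, 2)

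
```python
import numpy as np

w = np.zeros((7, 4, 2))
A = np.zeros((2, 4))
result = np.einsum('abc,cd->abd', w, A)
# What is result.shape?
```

(7, 4, 4)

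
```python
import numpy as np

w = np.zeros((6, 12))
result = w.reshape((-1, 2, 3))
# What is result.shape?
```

(12, 2, 3)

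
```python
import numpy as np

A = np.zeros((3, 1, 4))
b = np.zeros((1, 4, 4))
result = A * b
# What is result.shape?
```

(3, 4, 4)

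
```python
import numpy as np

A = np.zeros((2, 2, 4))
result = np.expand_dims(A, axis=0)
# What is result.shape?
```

(1, 2, 2, 4)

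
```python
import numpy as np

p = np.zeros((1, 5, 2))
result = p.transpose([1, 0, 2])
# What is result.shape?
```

(5, 1, 2)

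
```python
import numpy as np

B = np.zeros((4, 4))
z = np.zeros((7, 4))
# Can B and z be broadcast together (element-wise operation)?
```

No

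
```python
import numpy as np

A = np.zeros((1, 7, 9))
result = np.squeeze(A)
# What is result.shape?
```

(7, 9)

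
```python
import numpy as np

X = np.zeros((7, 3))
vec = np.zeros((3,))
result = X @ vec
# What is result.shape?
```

(7,)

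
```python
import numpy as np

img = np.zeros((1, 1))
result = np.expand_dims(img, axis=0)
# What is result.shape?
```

(1, 1, 1)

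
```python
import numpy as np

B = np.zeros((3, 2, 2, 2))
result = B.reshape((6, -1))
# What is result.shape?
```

(6, 4)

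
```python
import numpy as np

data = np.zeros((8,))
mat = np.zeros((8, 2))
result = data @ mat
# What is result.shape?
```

(2,)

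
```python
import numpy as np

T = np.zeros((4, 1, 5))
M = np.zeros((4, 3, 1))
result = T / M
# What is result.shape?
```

(4, 3, 5)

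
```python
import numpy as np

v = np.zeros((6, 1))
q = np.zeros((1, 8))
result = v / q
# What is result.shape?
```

(6, 8)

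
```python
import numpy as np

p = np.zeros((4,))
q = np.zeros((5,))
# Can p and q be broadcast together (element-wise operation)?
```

No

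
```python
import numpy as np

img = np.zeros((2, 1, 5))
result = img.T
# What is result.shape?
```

(5, 1, 2)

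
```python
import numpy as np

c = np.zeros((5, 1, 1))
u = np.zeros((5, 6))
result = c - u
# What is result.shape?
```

(5, 5, 6)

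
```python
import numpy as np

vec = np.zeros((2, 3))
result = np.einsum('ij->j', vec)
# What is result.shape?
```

(3,)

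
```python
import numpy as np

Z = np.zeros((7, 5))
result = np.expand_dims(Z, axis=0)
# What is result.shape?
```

(1, 7, 5)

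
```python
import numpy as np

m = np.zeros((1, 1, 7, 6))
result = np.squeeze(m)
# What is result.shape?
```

(7, 6)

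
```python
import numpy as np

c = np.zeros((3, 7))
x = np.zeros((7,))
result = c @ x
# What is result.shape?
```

(3,)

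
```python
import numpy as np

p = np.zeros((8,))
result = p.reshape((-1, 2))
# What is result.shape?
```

(4, 2)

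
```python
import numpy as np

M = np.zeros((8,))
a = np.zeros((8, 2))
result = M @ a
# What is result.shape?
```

(2,)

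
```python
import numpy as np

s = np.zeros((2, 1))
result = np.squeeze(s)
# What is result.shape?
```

(2,)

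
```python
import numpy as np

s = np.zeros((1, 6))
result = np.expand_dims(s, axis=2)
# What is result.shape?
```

(1, 6, 1)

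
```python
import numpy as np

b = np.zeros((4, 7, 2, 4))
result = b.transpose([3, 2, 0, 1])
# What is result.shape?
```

(4, 2, 4, 7)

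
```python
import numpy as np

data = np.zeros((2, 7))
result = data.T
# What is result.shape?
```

(7, 2)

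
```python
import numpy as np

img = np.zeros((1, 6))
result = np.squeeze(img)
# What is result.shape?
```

(6,)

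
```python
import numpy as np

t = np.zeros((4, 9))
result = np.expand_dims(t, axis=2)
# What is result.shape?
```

(4, 9, 1)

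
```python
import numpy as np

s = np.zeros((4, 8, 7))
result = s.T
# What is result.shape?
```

(7, 8, 4)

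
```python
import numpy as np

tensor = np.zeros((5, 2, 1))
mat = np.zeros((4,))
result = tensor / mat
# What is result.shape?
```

(5, 2, 4)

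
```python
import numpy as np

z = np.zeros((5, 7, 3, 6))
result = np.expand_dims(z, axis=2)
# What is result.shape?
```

(5, 7, 1, 3, 6)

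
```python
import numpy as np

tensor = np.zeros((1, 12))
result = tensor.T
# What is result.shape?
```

(12, 1)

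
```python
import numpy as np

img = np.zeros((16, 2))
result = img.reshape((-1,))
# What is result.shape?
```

(32,)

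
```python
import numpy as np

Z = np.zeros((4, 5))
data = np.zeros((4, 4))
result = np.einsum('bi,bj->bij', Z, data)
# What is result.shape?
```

(4, 5, 4)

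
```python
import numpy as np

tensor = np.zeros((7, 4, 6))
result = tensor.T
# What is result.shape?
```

(6, 4, 7)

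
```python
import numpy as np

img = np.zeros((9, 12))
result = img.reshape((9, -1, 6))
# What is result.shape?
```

(9, 2, 6)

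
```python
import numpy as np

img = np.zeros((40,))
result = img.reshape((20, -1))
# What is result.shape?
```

(20, 2)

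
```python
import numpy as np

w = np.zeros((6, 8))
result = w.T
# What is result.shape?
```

(8, 6)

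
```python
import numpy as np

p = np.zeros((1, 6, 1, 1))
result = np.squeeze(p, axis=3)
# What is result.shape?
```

(1, 6, 1)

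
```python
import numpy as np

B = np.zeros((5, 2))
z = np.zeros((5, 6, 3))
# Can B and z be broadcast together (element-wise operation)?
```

No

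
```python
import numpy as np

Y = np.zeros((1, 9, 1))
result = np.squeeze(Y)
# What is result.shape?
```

(9,)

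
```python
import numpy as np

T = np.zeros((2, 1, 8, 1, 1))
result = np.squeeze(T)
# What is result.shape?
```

(2, 8)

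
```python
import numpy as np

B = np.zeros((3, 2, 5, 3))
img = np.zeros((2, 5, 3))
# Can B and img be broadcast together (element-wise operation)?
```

Yes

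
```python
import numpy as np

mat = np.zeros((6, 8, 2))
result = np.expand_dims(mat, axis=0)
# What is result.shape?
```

(1, 6, 8, 2)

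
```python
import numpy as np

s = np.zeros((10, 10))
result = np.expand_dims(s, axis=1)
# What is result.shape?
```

(10, 1, 10)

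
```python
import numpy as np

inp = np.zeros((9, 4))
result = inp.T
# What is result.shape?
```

(4, 9)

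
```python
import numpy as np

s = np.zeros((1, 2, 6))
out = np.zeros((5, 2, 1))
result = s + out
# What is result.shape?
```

(5, 2, 6)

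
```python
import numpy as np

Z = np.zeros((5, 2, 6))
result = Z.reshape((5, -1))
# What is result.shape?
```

(5, 12)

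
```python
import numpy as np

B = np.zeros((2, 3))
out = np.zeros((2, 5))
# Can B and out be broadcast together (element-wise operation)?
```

No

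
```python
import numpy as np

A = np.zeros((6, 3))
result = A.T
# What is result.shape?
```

(3, 6)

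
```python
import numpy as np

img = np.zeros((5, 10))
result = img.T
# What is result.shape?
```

(10, 5)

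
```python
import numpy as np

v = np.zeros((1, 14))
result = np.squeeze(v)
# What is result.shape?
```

(14,)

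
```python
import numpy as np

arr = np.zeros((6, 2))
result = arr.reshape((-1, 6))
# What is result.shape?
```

(2, 6)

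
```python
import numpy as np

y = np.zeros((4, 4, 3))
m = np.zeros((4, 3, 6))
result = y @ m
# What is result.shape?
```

(4, 4, 6)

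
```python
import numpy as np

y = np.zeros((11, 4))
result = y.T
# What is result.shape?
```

(4, 11)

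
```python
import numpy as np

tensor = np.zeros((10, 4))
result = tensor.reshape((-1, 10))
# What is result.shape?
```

(4, 10)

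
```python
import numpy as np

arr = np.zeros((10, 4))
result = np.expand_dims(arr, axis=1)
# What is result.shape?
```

(10, 1, 4)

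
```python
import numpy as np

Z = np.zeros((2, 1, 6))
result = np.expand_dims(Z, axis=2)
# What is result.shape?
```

(2, 1, 1, 6)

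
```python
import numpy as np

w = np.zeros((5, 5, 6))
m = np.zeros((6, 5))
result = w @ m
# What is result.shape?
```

(5, 5, 5)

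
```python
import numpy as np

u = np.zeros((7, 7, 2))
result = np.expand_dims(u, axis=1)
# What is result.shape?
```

(7, 1, 7, 2)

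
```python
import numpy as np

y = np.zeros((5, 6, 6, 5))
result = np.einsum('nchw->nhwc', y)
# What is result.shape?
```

(5, 6, 5, 6)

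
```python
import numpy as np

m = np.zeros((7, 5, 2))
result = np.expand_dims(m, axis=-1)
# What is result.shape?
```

(7, 5, 2, 1)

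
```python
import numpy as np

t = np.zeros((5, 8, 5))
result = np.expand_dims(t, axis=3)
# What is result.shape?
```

(5, 8, 5, 1)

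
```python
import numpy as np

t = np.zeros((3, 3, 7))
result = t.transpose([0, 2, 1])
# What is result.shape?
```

(3, 7, 3)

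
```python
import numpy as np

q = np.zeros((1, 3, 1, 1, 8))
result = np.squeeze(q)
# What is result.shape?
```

(3, 8)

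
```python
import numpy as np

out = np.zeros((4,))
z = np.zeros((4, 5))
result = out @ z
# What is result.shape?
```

(5,)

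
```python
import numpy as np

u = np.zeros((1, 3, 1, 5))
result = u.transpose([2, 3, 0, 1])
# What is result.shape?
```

(1, 5, 1, 3)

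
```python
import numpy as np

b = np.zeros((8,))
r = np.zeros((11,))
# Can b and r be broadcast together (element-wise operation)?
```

No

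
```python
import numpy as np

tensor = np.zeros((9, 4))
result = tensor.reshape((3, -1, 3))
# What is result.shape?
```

(3, 4, 3)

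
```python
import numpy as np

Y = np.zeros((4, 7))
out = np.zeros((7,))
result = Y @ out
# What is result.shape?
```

(4,)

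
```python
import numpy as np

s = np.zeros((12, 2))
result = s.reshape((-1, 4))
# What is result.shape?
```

(6, 4)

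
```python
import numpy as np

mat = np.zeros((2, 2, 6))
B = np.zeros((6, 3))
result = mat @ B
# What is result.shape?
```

(2, 2, 3)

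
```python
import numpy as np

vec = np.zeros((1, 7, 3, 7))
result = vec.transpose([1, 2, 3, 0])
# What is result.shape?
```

(7, 3, 7, 1)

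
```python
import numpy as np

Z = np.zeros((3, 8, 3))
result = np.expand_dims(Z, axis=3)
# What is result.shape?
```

(3, 8, 3, 1)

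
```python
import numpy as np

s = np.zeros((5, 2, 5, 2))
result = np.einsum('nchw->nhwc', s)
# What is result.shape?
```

(5, 5, 2, 2)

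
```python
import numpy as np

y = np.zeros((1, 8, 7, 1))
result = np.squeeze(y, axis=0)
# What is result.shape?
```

(8, 7, 1)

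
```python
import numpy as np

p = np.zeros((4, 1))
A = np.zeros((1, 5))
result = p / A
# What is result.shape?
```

(4, 5)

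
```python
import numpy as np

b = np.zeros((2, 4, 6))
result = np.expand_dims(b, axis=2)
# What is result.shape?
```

(2, 4, 1, 6)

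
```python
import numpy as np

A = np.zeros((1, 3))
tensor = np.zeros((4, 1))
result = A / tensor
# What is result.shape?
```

(4, 3)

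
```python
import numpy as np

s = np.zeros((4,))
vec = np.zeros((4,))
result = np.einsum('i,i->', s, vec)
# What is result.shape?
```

()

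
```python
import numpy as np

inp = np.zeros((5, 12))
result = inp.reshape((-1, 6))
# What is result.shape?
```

(10, 6)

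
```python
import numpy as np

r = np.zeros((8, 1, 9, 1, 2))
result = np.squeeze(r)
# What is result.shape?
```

(8, 9, 2)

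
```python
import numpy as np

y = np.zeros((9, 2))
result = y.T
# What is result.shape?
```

(2, 9)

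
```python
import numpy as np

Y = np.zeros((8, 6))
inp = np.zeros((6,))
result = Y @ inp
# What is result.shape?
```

(8,)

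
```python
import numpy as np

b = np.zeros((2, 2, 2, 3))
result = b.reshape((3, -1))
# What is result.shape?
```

(3, 8)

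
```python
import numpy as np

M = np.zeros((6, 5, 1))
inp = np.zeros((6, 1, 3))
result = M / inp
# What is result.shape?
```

(6, 5, 3)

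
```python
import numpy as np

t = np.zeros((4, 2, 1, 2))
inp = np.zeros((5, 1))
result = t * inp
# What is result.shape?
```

(4, 2, 5, 2)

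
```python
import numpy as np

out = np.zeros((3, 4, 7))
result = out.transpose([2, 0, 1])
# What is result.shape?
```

(7, 3, 4)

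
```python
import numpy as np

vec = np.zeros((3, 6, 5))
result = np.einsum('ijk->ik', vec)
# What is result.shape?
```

(3, 5)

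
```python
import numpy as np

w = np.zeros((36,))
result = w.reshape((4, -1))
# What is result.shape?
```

(4, 9)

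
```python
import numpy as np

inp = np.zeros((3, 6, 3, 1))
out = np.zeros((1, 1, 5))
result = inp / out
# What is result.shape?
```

(3, 6, 3, 5)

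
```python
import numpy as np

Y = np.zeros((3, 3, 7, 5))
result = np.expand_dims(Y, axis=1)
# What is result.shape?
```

(3, 1, 3, 7, 5)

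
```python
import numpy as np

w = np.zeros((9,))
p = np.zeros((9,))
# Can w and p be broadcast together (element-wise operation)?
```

Yes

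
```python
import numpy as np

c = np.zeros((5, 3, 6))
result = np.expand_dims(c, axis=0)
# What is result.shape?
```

(1, 5, 3, 6)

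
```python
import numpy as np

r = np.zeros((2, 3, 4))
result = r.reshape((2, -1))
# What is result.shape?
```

(2, 12)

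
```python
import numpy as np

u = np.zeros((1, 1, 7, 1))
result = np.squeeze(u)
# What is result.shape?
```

(7,)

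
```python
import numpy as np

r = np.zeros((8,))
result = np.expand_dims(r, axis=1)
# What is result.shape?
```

(8, 1)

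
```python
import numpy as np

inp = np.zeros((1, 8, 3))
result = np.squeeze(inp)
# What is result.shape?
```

(8, 3)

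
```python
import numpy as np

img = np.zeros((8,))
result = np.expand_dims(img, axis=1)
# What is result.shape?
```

(8, 1)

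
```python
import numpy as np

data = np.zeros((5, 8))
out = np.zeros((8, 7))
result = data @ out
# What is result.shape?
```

(5, 7)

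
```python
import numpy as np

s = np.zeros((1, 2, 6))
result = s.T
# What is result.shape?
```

(6, 2, 1)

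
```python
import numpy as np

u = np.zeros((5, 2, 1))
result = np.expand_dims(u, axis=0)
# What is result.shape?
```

(1, 5, 2, 1)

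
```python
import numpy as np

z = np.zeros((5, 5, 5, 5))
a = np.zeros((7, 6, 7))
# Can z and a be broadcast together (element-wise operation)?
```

No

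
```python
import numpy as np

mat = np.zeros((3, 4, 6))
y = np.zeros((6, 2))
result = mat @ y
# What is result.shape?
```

(3, 4, 2)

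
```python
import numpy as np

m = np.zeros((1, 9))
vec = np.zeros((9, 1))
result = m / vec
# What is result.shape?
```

(9, 9)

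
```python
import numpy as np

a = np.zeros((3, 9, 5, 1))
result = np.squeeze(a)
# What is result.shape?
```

(3, 9, 5)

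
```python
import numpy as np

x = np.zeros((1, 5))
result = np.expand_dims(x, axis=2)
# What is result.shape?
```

(1, 5, 1)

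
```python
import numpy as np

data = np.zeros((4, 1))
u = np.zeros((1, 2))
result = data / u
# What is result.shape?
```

(4, 2)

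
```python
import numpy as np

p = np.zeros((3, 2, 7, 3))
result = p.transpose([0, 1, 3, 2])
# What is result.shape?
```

(3, 2, 3, 7)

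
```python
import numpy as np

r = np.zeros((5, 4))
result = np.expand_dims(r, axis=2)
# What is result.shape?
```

(5, 4, 1)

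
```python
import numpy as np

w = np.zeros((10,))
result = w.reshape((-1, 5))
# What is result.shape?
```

(2, 5)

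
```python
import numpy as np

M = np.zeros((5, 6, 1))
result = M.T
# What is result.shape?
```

(1, 6, 5)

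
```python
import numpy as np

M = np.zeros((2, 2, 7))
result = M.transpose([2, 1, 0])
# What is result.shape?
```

(7, 2, 2)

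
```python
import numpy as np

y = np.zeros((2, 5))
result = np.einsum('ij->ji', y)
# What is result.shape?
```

(5, 2)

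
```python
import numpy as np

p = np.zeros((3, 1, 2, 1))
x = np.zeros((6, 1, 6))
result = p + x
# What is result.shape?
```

(3, 6, 2, 6)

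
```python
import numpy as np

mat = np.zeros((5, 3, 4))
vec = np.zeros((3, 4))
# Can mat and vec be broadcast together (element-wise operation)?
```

Yes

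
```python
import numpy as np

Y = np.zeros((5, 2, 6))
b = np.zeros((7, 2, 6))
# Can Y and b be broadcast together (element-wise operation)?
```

No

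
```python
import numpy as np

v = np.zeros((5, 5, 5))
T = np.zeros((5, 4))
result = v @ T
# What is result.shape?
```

(5, 5, 4)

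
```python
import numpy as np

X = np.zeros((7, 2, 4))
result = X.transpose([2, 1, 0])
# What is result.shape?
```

(4, 2, 7)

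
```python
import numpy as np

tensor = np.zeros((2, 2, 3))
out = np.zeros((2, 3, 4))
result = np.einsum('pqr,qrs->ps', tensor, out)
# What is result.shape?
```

(2, 4)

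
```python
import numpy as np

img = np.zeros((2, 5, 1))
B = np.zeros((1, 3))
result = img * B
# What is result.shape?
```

(2, 5, 3)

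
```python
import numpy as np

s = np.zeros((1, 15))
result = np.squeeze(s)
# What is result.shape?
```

(15,)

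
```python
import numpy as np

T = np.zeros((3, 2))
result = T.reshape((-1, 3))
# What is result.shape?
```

(2, 3)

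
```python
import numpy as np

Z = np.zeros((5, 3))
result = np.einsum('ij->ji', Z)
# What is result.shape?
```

(3, 5)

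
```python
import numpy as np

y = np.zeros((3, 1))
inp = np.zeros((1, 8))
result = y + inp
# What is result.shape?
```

(3, 8)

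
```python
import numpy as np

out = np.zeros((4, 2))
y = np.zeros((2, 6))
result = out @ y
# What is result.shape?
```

(4, 6)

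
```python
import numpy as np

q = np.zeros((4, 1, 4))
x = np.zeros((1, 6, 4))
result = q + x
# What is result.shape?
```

(4, 6, 4)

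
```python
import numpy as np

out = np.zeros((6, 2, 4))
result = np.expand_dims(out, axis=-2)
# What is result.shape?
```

(6, 2, 1, 4)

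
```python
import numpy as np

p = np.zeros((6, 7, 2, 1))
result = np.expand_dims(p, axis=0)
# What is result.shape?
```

(1, 6, 7, 2, 1)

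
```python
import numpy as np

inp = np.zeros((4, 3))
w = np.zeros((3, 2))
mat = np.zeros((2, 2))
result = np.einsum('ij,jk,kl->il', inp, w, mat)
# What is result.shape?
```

(4, 2)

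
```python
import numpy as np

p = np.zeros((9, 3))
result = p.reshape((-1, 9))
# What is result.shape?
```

(3, 9)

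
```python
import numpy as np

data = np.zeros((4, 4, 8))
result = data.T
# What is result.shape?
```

(8, 4, 4)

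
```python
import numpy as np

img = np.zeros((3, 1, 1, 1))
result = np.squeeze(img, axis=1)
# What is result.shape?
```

(3, 1, 1)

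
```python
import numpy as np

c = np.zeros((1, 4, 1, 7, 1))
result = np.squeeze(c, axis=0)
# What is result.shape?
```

(4, 1, 7, 1)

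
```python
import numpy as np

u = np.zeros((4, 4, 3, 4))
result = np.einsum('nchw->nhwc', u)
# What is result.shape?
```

(4, 3, 4, 4)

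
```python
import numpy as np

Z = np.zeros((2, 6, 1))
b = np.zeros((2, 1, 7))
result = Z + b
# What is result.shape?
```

(2, 6, 7)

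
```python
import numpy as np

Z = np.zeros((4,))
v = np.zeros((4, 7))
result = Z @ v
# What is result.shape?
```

(7,)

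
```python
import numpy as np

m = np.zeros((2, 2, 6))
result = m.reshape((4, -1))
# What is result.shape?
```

(4, 6)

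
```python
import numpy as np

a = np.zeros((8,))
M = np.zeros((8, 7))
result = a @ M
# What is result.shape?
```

(7,)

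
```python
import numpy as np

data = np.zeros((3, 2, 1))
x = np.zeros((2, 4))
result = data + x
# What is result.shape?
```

(3, 2, 4)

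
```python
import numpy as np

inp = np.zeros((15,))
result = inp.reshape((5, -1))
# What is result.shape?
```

(5, 3)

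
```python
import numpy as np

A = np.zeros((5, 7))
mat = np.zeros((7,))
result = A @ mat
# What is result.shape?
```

(5,)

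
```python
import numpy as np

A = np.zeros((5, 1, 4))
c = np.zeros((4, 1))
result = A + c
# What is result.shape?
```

(5, 4, 4)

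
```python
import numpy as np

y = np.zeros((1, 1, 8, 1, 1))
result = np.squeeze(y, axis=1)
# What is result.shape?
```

(1, 8, 1, 1)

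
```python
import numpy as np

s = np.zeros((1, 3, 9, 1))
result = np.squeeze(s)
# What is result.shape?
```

(3, 9)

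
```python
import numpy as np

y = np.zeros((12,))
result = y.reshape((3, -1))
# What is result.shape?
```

(3, 4)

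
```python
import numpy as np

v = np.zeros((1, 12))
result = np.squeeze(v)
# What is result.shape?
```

(12,)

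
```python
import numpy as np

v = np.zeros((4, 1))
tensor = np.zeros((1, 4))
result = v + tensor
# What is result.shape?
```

(4, 4)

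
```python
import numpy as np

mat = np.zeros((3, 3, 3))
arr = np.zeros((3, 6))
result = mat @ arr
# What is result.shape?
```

(3, 3, 6)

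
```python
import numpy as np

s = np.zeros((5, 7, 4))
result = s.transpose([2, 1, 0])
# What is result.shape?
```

(4, 7, 5)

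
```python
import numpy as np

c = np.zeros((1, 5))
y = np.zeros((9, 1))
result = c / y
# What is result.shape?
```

(9, 5)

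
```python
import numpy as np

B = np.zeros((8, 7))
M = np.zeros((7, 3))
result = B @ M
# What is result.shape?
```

(8, 3)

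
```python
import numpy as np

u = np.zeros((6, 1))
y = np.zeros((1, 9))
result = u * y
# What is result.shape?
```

(6, 9)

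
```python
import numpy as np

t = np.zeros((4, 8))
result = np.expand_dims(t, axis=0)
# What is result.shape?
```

(1, 4, 8)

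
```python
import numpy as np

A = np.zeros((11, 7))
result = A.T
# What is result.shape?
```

(7, 11)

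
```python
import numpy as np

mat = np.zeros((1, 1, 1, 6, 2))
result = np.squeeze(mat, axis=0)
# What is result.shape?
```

(1, 1, 6, 2)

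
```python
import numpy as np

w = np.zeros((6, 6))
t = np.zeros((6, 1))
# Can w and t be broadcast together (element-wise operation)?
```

Yes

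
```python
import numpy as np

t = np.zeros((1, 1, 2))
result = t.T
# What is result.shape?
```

(2, 1, 1)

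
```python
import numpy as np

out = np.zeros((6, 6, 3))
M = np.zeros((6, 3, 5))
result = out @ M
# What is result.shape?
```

(6, 6, 5)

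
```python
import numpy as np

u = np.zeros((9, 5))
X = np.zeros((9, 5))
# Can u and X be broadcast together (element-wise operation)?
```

Yes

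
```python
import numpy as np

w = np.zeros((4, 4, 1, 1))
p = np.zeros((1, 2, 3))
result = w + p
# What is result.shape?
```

(4, 4, 2, 3)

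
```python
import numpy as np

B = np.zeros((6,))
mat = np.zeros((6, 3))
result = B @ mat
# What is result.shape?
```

(3,)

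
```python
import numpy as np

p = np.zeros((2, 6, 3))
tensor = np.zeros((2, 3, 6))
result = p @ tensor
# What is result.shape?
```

(2, 6, 6)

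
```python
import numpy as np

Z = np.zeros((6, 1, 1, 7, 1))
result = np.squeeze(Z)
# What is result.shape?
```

(6, 7)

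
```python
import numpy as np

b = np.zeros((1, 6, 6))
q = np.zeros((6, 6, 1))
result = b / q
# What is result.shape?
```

(6, 6, 6)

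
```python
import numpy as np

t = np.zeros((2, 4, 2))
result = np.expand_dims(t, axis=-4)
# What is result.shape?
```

(1, 2, 4, 2)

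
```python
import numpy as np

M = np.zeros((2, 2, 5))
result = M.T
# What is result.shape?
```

(5, 2, 2)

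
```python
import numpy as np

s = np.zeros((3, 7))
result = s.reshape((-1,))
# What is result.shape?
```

(21,)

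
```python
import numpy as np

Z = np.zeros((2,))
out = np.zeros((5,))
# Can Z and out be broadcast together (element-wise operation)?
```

No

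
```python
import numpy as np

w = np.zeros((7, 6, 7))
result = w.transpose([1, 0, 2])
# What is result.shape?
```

(6, 7, 7)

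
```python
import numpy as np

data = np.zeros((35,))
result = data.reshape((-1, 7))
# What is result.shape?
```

(5, 7)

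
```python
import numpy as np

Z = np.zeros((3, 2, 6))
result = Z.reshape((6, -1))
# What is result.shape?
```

(6, 6)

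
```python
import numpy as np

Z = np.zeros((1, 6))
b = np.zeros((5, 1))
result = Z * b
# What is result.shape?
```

(5, 6)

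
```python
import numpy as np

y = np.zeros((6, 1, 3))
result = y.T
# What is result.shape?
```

(3, 1, 6)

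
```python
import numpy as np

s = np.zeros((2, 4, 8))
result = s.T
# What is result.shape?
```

(8, 4, 2)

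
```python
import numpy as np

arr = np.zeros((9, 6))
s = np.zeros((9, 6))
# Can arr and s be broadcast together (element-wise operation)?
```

Yes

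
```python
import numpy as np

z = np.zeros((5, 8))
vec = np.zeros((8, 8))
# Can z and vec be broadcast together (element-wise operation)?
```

No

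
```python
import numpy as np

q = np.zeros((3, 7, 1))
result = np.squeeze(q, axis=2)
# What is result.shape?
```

(3, 7)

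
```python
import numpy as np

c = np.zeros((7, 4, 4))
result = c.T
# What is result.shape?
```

(4, 4, 7)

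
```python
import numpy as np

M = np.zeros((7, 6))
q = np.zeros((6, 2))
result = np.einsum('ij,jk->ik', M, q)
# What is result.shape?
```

(7, 2)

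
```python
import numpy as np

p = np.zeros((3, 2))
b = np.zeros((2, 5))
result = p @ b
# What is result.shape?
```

(3, 5)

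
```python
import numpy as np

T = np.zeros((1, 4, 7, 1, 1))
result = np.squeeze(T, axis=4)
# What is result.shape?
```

(1, 4, 7, 1)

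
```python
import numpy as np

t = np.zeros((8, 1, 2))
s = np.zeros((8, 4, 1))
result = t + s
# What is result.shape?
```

(8, 4, 2)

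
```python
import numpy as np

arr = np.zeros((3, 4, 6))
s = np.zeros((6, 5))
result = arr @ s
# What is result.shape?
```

(3, 4, 5)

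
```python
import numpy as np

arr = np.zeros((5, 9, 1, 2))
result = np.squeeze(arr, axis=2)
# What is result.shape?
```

(5, 9, 2)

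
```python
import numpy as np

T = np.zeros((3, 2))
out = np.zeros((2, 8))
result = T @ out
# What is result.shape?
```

(3, 8)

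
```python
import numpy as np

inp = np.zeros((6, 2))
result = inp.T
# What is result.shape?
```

(2, 6)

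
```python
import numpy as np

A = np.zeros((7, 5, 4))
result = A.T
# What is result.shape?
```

(4, 5, 7)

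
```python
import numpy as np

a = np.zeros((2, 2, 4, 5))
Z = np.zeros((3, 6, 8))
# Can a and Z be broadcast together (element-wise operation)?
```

No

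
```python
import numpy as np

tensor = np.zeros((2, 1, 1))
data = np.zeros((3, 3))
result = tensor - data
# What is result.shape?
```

(2, 3, 3)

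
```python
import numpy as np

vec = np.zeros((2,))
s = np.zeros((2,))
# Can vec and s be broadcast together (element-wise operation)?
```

Yes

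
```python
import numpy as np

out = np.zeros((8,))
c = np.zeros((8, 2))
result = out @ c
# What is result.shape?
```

(2,)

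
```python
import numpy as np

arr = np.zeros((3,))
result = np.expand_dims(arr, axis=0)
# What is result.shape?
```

(1, 3)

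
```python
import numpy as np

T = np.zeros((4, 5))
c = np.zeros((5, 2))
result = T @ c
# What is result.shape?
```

(4, 2)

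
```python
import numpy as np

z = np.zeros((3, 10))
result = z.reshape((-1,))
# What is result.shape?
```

(30,)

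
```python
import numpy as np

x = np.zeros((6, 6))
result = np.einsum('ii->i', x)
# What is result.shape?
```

(6,)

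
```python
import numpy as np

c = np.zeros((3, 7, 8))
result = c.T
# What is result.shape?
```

(8, 7, 3)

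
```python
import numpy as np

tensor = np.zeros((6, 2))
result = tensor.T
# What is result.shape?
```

(2, 6)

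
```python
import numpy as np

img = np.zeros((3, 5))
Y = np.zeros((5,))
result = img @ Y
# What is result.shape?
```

(3,)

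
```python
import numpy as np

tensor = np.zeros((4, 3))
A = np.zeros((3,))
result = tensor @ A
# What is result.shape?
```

(4,)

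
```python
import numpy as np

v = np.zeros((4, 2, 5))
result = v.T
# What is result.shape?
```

(5, 2, 4)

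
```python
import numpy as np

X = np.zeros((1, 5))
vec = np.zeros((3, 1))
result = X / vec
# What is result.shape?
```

(3, 5)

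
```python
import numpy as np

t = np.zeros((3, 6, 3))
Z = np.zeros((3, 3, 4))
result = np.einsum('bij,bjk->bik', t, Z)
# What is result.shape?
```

(3, 6, 4)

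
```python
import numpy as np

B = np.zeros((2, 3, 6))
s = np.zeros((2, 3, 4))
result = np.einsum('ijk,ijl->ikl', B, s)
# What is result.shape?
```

(2, 6, 4)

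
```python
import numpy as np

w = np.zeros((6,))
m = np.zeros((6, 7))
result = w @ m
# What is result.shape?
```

(7,)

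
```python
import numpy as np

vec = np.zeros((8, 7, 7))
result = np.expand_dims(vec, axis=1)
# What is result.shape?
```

(8, 1, 7, 7)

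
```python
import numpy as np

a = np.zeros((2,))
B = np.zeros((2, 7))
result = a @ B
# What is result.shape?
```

(7,)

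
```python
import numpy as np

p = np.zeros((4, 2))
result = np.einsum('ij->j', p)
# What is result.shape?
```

(2,)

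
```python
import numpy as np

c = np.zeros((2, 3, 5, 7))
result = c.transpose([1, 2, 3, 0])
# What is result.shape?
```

(3, 5, 7, 2)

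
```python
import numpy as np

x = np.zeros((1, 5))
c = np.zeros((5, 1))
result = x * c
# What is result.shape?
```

(5, 5)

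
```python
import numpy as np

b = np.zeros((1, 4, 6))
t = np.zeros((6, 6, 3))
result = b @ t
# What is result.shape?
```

(6, 4, 3)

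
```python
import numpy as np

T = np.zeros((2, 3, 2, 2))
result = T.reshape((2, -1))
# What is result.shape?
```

(2, 12)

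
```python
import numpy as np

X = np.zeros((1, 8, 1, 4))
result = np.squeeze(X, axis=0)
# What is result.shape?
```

(8, 1, 4)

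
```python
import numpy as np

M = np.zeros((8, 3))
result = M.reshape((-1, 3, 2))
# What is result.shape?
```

(4, 3, 2)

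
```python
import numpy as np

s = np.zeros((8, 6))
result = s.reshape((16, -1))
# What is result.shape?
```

(16, 3)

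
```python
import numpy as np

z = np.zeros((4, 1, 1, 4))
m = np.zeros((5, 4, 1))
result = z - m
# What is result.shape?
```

(4, 5, 4, 4)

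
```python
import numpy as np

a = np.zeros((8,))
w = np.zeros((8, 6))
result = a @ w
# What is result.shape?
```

(6,)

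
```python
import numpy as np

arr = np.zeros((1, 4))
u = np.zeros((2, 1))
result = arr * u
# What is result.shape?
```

(2, 4)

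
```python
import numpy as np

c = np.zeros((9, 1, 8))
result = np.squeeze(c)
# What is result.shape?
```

(9, 8)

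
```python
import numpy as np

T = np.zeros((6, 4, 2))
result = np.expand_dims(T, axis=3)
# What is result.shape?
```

(6, 4, 2, 1)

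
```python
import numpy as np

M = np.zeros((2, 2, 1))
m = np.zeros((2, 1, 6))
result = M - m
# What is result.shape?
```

(2, 2, 6)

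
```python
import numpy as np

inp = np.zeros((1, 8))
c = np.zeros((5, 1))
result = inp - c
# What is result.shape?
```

(5, 8)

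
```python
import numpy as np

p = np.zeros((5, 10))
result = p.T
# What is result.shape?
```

(10, 5)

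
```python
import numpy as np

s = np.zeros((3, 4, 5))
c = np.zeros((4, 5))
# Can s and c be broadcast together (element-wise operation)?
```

Yes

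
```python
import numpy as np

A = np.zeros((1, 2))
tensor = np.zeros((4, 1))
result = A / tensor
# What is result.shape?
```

(4, 2)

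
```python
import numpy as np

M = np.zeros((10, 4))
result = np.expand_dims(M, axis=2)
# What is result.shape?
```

(10, 4, 1)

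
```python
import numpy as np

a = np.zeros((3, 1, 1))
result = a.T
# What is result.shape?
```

(1, 1, 3)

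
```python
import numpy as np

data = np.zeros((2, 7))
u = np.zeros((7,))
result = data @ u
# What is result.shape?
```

(2,)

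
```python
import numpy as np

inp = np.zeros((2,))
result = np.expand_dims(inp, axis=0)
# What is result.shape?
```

(1, 2)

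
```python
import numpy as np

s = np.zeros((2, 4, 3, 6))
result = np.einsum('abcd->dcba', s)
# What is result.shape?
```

(6, 3, 4, 2)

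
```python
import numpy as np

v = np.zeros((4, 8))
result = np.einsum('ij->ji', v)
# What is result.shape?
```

(8, 4)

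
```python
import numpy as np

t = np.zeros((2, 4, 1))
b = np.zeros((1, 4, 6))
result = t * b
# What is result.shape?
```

(2, 4, 6)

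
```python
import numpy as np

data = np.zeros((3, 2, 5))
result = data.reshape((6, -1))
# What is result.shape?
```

(6, 5)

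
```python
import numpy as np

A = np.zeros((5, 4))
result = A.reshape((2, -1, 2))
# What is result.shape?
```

(2, 5, 2)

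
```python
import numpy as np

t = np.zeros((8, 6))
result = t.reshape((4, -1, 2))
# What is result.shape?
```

(4, 6, 2)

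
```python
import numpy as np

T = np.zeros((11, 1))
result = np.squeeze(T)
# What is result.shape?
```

(11,)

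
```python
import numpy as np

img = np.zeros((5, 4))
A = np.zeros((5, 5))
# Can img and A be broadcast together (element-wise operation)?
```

No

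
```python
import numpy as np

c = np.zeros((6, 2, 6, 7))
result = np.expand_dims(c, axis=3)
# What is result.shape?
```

(6, 2, 6, 1, 7)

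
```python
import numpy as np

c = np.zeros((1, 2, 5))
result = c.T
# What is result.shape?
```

(5, 2, 1)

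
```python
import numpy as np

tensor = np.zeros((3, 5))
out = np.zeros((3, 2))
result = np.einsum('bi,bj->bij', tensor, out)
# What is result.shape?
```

(3, 5, 2)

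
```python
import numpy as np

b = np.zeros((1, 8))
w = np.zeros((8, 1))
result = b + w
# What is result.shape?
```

(8, 8)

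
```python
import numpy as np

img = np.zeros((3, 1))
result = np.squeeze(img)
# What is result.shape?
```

(3,)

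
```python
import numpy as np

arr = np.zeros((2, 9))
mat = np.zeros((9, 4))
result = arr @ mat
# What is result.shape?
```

(2, 4)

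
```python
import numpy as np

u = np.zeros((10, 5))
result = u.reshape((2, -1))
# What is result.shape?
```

(2, 25)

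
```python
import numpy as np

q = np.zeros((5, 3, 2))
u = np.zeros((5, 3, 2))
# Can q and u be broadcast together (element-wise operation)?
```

Yes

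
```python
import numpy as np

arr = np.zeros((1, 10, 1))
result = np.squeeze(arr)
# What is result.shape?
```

(10,)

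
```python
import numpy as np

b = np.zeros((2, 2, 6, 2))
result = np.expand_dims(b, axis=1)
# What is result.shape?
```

(2, 1, 2, 6, 2)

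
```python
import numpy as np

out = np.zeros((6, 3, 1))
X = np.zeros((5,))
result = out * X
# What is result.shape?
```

(6, 3, 5)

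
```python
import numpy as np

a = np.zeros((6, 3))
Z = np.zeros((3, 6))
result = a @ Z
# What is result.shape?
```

(6, 6)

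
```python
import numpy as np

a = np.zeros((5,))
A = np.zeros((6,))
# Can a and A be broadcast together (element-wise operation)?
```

No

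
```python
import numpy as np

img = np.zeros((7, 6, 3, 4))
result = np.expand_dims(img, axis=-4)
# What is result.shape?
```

(7, 1, 6, 3, 4)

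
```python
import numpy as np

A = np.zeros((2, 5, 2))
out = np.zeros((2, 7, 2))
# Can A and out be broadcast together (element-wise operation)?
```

No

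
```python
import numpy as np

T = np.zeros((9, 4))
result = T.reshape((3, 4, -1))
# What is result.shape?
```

(3, 4, 3)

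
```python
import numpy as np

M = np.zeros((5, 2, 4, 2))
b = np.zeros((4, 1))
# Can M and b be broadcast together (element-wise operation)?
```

Yes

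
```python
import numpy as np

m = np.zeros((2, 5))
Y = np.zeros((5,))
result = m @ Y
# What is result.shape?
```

(2,)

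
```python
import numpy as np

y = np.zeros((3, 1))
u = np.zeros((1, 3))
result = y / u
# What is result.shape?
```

(3, 3)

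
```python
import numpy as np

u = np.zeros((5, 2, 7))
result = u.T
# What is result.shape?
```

(7, 2, 5)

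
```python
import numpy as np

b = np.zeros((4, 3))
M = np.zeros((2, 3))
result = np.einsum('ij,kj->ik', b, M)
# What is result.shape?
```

(4, 2)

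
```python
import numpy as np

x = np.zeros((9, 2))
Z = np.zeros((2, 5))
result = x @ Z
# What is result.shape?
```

(9, 5)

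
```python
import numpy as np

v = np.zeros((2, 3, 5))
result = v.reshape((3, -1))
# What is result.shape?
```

(3, 10)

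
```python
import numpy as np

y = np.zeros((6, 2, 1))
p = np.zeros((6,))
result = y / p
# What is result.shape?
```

(6, 2, 6)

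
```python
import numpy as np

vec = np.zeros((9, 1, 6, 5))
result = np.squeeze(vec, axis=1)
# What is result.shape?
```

(9, 6, 5)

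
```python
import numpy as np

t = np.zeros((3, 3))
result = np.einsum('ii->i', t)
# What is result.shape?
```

(3,)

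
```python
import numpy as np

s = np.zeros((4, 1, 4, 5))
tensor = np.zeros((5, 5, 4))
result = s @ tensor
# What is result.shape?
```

(4, 5, 4, 4)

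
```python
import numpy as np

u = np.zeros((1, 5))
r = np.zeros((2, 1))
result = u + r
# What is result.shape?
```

(2, 5)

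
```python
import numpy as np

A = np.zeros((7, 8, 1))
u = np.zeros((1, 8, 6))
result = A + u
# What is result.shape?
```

(7, 8, 6)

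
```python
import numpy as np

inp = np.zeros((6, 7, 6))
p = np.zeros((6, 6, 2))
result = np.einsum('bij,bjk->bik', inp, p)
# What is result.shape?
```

(6, 7, 2)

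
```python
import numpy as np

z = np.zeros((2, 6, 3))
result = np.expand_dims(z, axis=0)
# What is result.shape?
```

(1, 2, 6, 3)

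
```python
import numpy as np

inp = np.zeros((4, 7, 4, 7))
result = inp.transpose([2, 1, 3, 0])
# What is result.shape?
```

(4, 7, 7, 4)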